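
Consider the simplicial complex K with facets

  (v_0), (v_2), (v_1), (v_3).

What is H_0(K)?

Order the vertices as v_0 < v_1 < v_2 < v_3. Listing each simplex with vertices in this order, K has dimension 0 with simplices:

  0-simplices (4): [v_0], [v_1], [v_2], [v_3]

Hence C_0 ≅ Z^4.

Now H_k = ker ∂_k / im ∂_{k+1}, so:

  H_0: rank C_0 − rank ∂_1 = 4 − 0 = 4, and there is no ∂_1, so H_0 = Z^4.

H_0 = Z^4.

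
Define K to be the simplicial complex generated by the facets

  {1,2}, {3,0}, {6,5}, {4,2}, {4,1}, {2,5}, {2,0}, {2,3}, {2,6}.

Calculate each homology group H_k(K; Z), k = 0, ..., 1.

Order the vertices as 0 < 1 < 2 < 3 < 4 < 5 < 6. Listing each simplex with vertices in this order, K has dimension 1 with simplices:

  0-simplices (7): [0], [1], [2], [3], [4], [5], [6]
  1-simplices (9): [0,2], [0,3], [1,2], [1,4], [2,3], [2,4], [2,5], [2,6], [5,6]

so the chain groups are C_0 ≅ Z^7, C_1 ≅ Z^9.

The boundary map ∂_1: C_1 → C_0 sends each edge [p,q] (with p < q) to q − p. For instance
  ∂[0,2] = [2] − [0].
This gives a 7×9 integer matrix of rank 6; reducing to Smith normal form yields diagonal entries (1,1,1,1,1,1).

Computing H_k = (kernel of ∂_k) / (image of ∂_{k+1}):

  H_0: rank C_0 − rank ∂_1 = 7 − 6 = 1, and the invariant factors of ∂_1 are all 1, so H_0 = Z.
  H_1: rank ker ∂_1 − rank ∂_2 = (9 − 6) − 0 = 3, and there is no ∂_2, so H_1 = Z^3.

H_0 ≅ Z,  H_1 ≅ Z^3.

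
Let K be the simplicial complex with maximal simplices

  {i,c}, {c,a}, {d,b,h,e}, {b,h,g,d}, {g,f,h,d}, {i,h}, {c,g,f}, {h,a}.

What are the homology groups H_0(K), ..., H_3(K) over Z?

H_0 ≅ Z,  H_1 ≅ Z^2,  H_2 = 0,  H_3 = 0.

Fix the vertex order a < b < c < d < e < f < g < h < i and write every simplex with vertices in increasing order. Then dim K = 3 and the simplices of K are:

  0-simplices (9): a, b, c, d, e, f, g, h, i
  1-simplices (18): ac, ah, bd, be, bg, bh, cf, cg, ci, de, df, dg, dh, eh, fg, fh, gh, hi
  2-simplices (11): bde, bdg, bdh, beh, bgh, cfg, deh, dfg, dfh, dgh, fgh
  3-simplices (3): bdeh, bdgh, dfgh

so the chain groups are C_0 ≅ Z^9, C_1 ≅ Z^18, C_2 ≅ Z^11, C_3 ≅ Z^3.

∂_1: C_1 → C_0 sends each edge [p,q] (with p < q) to q − p. For instance
  ∂de = e − d.
The resulting 9×18 matrix has rank 8, and its Smith normal form has invariant factors (1,1,1,1,1,1,1,1).

∂_2: C_2 → C_1 maps a triangle to the signed sum of its edges. For instance
  ∂deh = eh − dh + de,
  ∂fgh = gh − fh + fg.
This gives a 18×11 integer matrix of rank 8; reducing to Smith normal form yields diagonal entries (1,1,1,1,1,1,1,1).

Boundary ∂_3: C_3 → C_2 sends each 3-simplex σ to the alternating sum Σ_i (−1)^i (σ with its i-th vertex removed). For instance
  ∂bdeh = deh − beh + bdh − bde,
  ∂dfgh = fgh − dgh + dfh − dfg.
This gives a 11×3 integer matrix of rank 3; reducing to Smith normal form yields diagonal entries (1,1,1).

From H_k ≅ ker(∂_k) / im(∂_{k+1}) we obtain:

  H_0: rank C_0 − rank ∂_1 = 9 − 8 = 1, and the invariant factors of ∂_1 are all 1, so H_0 ≅ Z.
  H_1: rank ker ∂_1 − rank ∂_2 = (18 − 8) − 8 = 2, and the invariant factors of ∂_2 are all 1, so H_1 ≅ Z^2.
  H_2: rank ker ∂_2 − rank ∂_3 = (11 − 8) − 3 = 0, and the invariant factors of ∂_3 are all 1, so H_2 ≅ 0.
  H_3: rank ker ∂_3 − rank ∂_4 = (3 − 3) − 0 = 0, and there is no ∂_4, so H_3 ≅ 0.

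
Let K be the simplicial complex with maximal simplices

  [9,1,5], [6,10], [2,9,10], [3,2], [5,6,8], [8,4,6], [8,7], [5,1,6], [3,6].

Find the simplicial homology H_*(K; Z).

H_0 ≅ Z,  H_1 ≅ Z^2,  H_2 = 0.

Fix the vertex order 1 < 2 < 3 < 4 < 5 < 6 < 7 < 8 < 9 < 10 and write every simplex with vertices in increasing order. Then dim K = 2 and the simplices of K are:

  0-simplices (10): [1], [2], [3], [4], [5], [6], [7], [8], [9], [10]
  1-simplices (16): [1,5], [1,6], [1,9], [2,3], [2,9], [2,10], [3,6], [4,6], [4,8], [5,6], [5,8], [5,9], [6,8], [6,10], [7,8], [9,10]
  2-simplices (5): [1,5,6], [1,5,9], [2,9,10], [4,6,8], [5,6,8]

so the chain groups are C_0 ≅ Z^10, C_1 ≅ Z^16, C_2 ≅ Z^5.

Boundary ∂_1: C_1 → C_0 maps an edge to its endpoints' difference, ∂[p,q] = q − p. For instance
  ∂[4,6] = [6] − [4].
This gives a 10×16 integer matrix of rank 9; reducing to Smith normal form yields diagonal entries (1,1,1,1,1,1,1,1,1).

The boundary map ∂_2: C_2 → C_1 sends each 2-simplex [p,q,r] to [q,r] − [p,r] + [p,q]. For instance
  ∂[1,5,9] = [5,9] − [1,9] + [1,5],
  ∂[5,6,8] = [6,8] − [5,8] + [5,6].
As a 16×5 matrix over Z this has rank 5, with invariant factors (1,1,1,1,1).

Reading off H_k = ker ∂_k / im ∂_{k+1}:

  H_0: rank C_0 − rank ∂_1 = 10 − 9 = 1, and the invariant factors of ∂_1 are all 1, so H_0 = Z.
  H_1: rank ker ∂_1 − rank ∂_2 = (16 − 9) − 5 = 2, and the invariant factors of ∂_2 are all 1, so H_1 = Z^2.
  H_2: rank ker ∂_2 − rank ∂_3 = (5 − 5) − 0 = 0, and there is no ∂_3, so H_2 = 0.

As a check, the Euler characteristic is 10 − 16 + 5 = -1, which agrees with 1 − 2 + 0 = -1.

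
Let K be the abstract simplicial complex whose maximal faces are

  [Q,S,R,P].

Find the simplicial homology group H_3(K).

We work with the vertex ordering P < Q < R < S. The simplices of K, each written with vertices in increasing order, are:

  0-simplices (4): P, Q, R, S
  1-simplices (6): PQ, PR, PS, QR, QS, RS
  2-simplices (4): PQR, PQS, PRS, QRS
  3-simplices (1): PQRS

Hence C_0 ≅ Z^4, C_1 ≅ Z^6, C_2 ≅ Z^4, C_3 ≅ Z^1.

The boundary map ∂_1: C_1 → C_0 maps an edge to its endpoints' difference, ∂[p,q] = q − p. For instance
  ∂PS = S − P.
The 4×6 boundary matrix has rank 3 and Smith normal form diag(1,1,1).

Boundary ∂_2: C_2 → C_1 acts by ∂[p,q,r] = [q,r] − [p,r] + [p,q]. For instance
  ∂PQS = QS − PS + PQ,
  ∂QRS = RS − QS + QR.
As a 6×4 matrix over Z this has rank 3, with invariant factors (1,1,1).

Boundary ∂_3: C_3 → C_2 sends each 3-simplex σ to the alternating sum Σ_i (−1)^i (σ with its i-th vertex removed). For instance
  ∂PQRS = QRS − PRS + PQS − PQR.
As a 4×1 matrix over Z this has rank 1, with invariant factors (1).

Computing H_k = (kernel of ∂_k) / (image of ∂_{k+1}):

  H_3: rank ker ∂_3 − rank ∂_4 = (1 − 1) − 0 = 0, and there is no ∂_4, so H_3 = 0.

H_3 ≅ 0.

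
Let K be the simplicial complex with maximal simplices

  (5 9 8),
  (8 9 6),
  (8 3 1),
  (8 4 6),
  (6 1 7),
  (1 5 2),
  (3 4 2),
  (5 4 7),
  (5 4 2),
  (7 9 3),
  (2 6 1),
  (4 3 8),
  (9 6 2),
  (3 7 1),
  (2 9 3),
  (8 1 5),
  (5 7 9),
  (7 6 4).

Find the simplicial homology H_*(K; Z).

K has 9 vertices, 27 edges, 18 triangles.
rank ∂_0 = 0, rank ∂_1 = 8 ⇒ b_0 = 9 − 0 − 8 = 1; all invariant factors of ∂_1 are 1 so no torsion. So H_0 = Z.
rank ∂_1 = 8, rank ∂_2 = 17 ⇒ b_1 = 27 − 8 − 17 = 2; all invariant factors of ∂_2 are 1 so no torsion. So H_1 = Z^2.
rank ∂_2 = 17, rank ∂_3 = 0 ⇒ b_2 = 18 − 17 − 0 = 1. So H_2 = Z.

H_0 = Z,  H_1 = Z^2,  H_2 = Z.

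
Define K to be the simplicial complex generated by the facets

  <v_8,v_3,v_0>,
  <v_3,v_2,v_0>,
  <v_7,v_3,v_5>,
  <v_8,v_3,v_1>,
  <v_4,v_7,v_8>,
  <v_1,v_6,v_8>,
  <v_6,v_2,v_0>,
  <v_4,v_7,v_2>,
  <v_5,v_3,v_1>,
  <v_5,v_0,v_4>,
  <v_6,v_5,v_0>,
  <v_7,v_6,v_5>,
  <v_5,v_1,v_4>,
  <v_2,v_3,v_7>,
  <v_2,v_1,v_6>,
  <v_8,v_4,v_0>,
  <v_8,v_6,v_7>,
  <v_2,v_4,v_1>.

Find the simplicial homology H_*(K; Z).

H_0 ≅ Z,  H_1 ≅ Z^2,  H_2 ≅ Z.

We work with the vertex ordering v_0 < v_1 < v_2 < v_3 < v_4 < v_5 < v_6 < v_7 < v_8. The simplices of K, each written with vertices in increasing order, are:

  0-simplices (9): [v_0], [v_1], [v_2], [v_3], [v_4], [v_5], [v_6], [v_7], [v_8]
  1-simplices (27): (27 of them)
  2-simplices (18): (18 of them)

giving chain groups C_0 ≅ Z^9, C_1 ≅ Z^27, C_2 ≅ Z^18.

The boundary map ∂_1: C_1 → C_0 sends each edge [p,q] (with p < q) to q − p. For instance
  ∂[v_3,v_7] = [v_7] − [v_3].
This gives a 9×27 integer matrix of rank 8; reducing to Smith normal form yields diagonal entries (1,1,1,1,1,1,1,1).

The boundary map ∂_2: C_2 → C_1 sends each 2-simplex [p,q,r] to [q,r] − [p,r] + [p,q]. For instance
  ∂[v_3,v_5,v_7] = [v_5,v_7] − [v_3,v_7] + [v_3,v_5],
  ∂[v_2,v_4,v_7] = [v_4,v_7] − [v_2,v_7] + [v_2,v_4].
The 27×18 boundary matrix has rank 17 and Smith normal form diag(1,1,1,1,1,1,1,1,1,1,1,1,1,1,1,1,1).

Reading off H_k = ker ∂_k / im ∂_{k+1}:

  H_0: rank C_0 − rank ∂_1 = 9 − 8 = 1, and the invariant factors of ∂_1 are all 1, so H_0 = Z.
  H_1: rank ker ∂_1 − rank ∂_2 = (27 − 8) − 17 = 2, and the invariant factors of ∂_2 are all 1, so H_1 = Z^2.
  H_2: rank ker ∂_2 − rank ∂_3 = (18 − 17) − 0 = 1, and there is no ∂_3, so H_2 = Z.

As a check, the Euler characteristic is 9 − 27 + 18 = 0, which agrees with 1 − 2 + 1 = 0.
(K is a triangulation of the torus T^2.)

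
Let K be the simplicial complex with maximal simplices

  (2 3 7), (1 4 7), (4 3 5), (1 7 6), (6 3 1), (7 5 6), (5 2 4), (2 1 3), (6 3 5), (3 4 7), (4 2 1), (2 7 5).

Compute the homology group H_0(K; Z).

Fix the vertex order 1 < 2 < 3 < 4 < 5 < 6 < 7 and write every simplex with vertices in increasing order. Then dim K = 2 and the simplices of K are:

  0-simplices (7): [1], [2], [3], [4], [5], [6], [7]
  1-simplices (18): [1,2], [1,3], [1,4], [1,6], [1,7], [2,3], [2,4], [2,5], [2,7], [3,4], [3,5], [3,6], [3,7], [4,5], [4,7], [5,6], [5,7], [6,7]
  2-simplices (12): [1,2,3], [1,2,4], [1,3,6], [1,4,7], [1,6,7], [2,3,7], [2,4,5], [2,5,7], [3,4,5], [3,4,7], [3,5,6], [5,6,7]

giving chain groups C_0 ≅ Z^7, C_1 ≅ Z^18, C_2 ≅ Z^12.

Boundary ∂_1: C_1 → C_0 maps an edge to its endpoints' difference, ∂[p,q] = q − p. For instance
  ∂[2,3] = [3] − [2].
The 7×18 boundary matrix has rank 6 and Smith normal form diag(1,1,1,1,1,1).

∂_2: C_2 → C_1 sends each 2-simplex [p,q,r] to [q,r] − [p,r] + [p,q]. For instance
  ∂[1,3,6] = [3,6] − [1,6] + [1,3],
  ∂[1,6,7] = [6,7] − [1,7] + [1,6].
The 18×12 boundary matrix has rank 12 and Smith normal form diag(1,1,1,1,1,1,1,1,1,1,1,2).

From H_k ≅ ker(∂_k) / im(∂_{k+1}) we obtain:

  H_0: rank C_0 − rank ∂_1 = 7 − 6 = 1, and the invariant factors of ∂_1 are all 1, so H_0 = Z.

(K is a triangulation of the real projective plane RP^2.)

H_0 ≅ Z.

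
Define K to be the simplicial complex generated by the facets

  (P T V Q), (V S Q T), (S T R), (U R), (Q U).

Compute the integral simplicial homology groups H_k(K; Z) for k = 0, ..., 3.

Take the total order P < Q < R < S < T < U < V on the vertex set. Then K (dimension 3) consists of the simplices:

  0-simplices (7): P, Q, R, S, T, U, V
  1-simplices (13): PQ, PT, PV, QS, QT, QU, QV, RS, RT, RU, ST, SV, TV
  2-simplices (8): PQT, PQV, PTV, QST, QSV, QTV, RST, STV
  3-simplices (2): PQTV, QSTV

giving chain groups C_0 ≅ Z^7, C_1 ≅ Z^13, C_2 ≅ Z^8, C_3 ≅ Z^2.

The boundary map ∂_1: C_1 → C_0 maps an edge to its endpoints' difference, ∂[p,q] = q − p. For instance
  ∂QS = S − Q.
The 7×13 boundary matrix has rank 6 and Smith normal form diag(1,1,1,1,1,1).

The boundary map ∂_2: C_2 → C_1 sends each 2-simplex [p,q,r] to [q,r] − [p,r] + [p,q]. For instance
  ∂RST = ST − RT + RS,
  ∂PQT = QT − PT + PQ.
As a 13×8 matrix over Z this has rank 6, with invariant factors (1,1,1,1,1,1).

∂_3: C_3 → C_2 sends each 3-simplex σ to the alternating sum Σ_i (−1)^i (σ with its i-th vertex removed). For instance
  ∂QSTV = STV − QTV + QSV − QST,
  ∂PQTV = QTV − PTV + PQV − PQT.
The 8×2 boundary matrix has rank 2 and Smith normal form diag(1,1).

Computing H_k = (kernel of ∂_k) / (image of ∂_{k+1}):

  H_0: rank C_0 − rank ∂_1 = 7 − 6 = 1, and the invariant factors of ∂_1 are all 1, so H_0 = Z.
  H_1: rank ker ∂_1 − rank ∂_2 = (13 − 6) − 6 = 1, and the invariant factors of ∂_2 are all 1, so H_1 = Z.
  H_2: rank ker ∂_2 − rank ∂_3 = (8 − 6) − 2 = 0, and the invariant factors of ∂_3 are all 1, so H_2 = 0.
  H_3: rank ker ∂_3 − rank ∂_4 = (2 − 2) − 0 = 0, and there is no ∂_4, so H_3 = 0.

As a check, the Euler characteristic is 7 − 13 + 8 − 2 = 0, which agrees with 1 − 1 + 0 − 0 = 0.

H_0 = Z,  H_1 = Z,  H_2 = 0,  H_3 = 0.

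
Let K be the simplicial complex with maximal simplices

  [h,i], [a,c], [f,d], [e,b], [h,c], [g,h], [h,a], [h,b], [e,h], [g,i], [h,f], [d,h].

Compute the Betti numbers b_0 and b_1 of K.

b_0 = 1, b_1 = 4.

Fix the vertex order a < b < c < d < e < f < g < h < i and write every simplex with vertices in increasing order. Then dim K = 1 and the simplices of K are:

  0-simplices (9): a, b, c, d, e, f, g, h, i
  1-simplices (12): ac, ah, be, bh, ch, df, dh, eh, fh, gh, gi, hi

Hence C_0 ≅ Z^9, C_1 ≅ Z^12.

∂_1: C_1 → C_0 maps an edge to its endpoints' difference, ∂[p,q] = q − p. For instance
  ∂be = e − b.
As a 9×12 matrix over Z this has rank 8, with invariant factors (1,1,1,1,1,1,1,1).

Reading off H_k = ker ∂_k / im ∂_{k+1}:

  H_0: rank C_0 − rank ∂_1 = 9 − 8 = 1, and the invariant factors of ∂_1 are all 1, so H_0 ≅ Z.
  H_1: rank ker ∂_1 − rank ∂_2 = (12 − 8) − 0 = 4, and there is no ∂_2, so H_1 ≅ Z^4.

As a check, the Euler characteristic is 9 − 12 = -3, which agrees with 1 − 4 = -3.
(K is a triangulation of a wedge of 4 circles.)

Hence the Betti numbers are b_0 = 1, b_1 = 4.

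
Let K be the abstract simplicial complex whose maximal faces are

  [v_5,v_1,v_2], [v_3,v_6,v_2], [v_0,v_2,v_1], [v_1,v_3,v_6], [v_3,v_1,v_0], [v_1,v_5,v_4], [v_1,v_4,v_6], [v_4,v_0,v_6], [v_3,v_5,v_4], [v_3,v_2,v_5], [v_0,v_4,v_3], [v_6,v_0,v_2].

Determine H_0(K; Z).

Order the vertices as v_0 < v_1 < v_2 < v_3 < v_4 < v_5 < v_6. Listing each simplex with vertices in this order, K has dimension 2 with simplices:

  0-simplices (7): [v_0], [v_1], [v_2], [v_3], [v_4], [v_5], [v_6]
  1-simplices (18): (18 of them)
  2-simplices (12): (12 of them)

Hence C_0 ≅ Z^7, C_1 ≅ Z^18, C_2 ≅ Z^12.

Boundary ∂_1: C_1 → C_0 maps an edge to its endpoints' difference, ∂[p,q] = q − p.
The 7×18 boundary matrix has rank 6 and Smith normal form diag(1,1,1,1,1,1).

The boundary map ∂_2: C_2 → C_1 maps a triangle to the signed sum of its edges. For instance
  ∂[v_0,v_3,v_4] = [v_3,v_4] − [v_0,v_4] + [v_0,v_3],
  ∂[v_0,v_1,v_3] = [v_1,v_3] − [v_0,v_3] + [v_0,v_1].
As a 18×12 matrix over Z this has rank 12, with invariant factors (1,1,1,1,1,1,1,1,1,1,1,2).

Now H_k = ker ∂_k / im ∂_{k+1}, so:

  H_0: rank C_0 − rank ∂_1 = 7 − 6 = 1, and the invariant factors of ∂_1 are all 1, so H_0 = Z.

(K is a triangulation of the real projective plane RP^2.)

H_0 = Z.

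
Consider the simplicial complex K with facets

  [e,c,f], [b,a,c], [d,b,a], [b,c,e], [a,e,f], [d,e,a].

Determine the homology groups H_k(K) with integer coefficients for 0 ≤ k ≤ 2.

Take the total order a < b < c < d < e < f on the vertex set. Then K (dimension 2) consists of the simplices:

  0-simplices (6): a, b, c, d, e, f
  1-simplices (12): ab, ac, ad, ae, af, bc, bd, be, ce, cf, de, ef
  2-simplices (6): abc, abd, ade, aef, bce, cef

so the chain groups are C_0 ≅ Z^6, C_1 ≅ Z^12, C_2 ≅ Z^6.

The boundary map ∂_1: C_1 → C_0 sends each edge [p,q] (with p < q) to q − p.
This gives a 6×12 integer matrix of rank 5; reducing to Smith normal form yields diagonal entries (1,1,1,1,1).

∂_2: C_2 → C_1 sends each 2-simplex [p,q,r] to [q,r] − [p,r] + [p,q]. For instance
  ∂aef = ef − af + ae,
  ∂ade = de − ae + ad.
The 12×6 boundary matrix has rank 6 and Smith normal form diag(1,1,1,1,1,1).

From H_k ≅ ker(∂_k) / im(∂_{k+1}) we obtain:

  H_0: rank C_0 − rank ∂_1 = 6 − 5 = 1, and the invariant factors of ∂_1 are all 1, so H_0 ≅ Z.
  H_1: rank ker ∂_1 − rank ∂_2 = (12 − 5) − 6 = 1, and the invariant factors of ∂_2 are all 1, so H_1 ≅ Z.
  H_2: rank ker ∂_2 − rank ∂_3 = (6 − 6) − 0 = 0, and there is no ∂_3, so H_2 ≅ 0.

As a check, the Euler characteristic is 6 − 12 + 6 = 0, which agrees with 1 − 1 + 0 = 0.

H_0 = Z,  H_1 = Z,  H_2 = 0.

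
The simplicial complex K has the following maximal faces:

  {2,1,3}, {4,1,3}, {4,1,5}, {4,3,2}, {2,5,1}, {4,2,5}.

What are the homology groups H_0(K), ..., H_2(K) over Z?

Take the total order 1 < 2 < 3 < 4 < 5 on the vertex set. Then K (dimension 2) consists of the simplices:

  0-simplices (5): [1], [2], [3], [4], [5]
  1-simplices (9): [1,2], [1,3], [1,4], [1,5], [2,3], [2,4], [2,5], [3,4], [4,5]
  2-simplices (6): [1,2,3], [1,2,5], [1,3,4], [1,4,5], [2,3,4], [2,4,5]

so the chain groups are C_0 ≅ Z^5, C_1 ≅ Z^9, C_2 ≅ Z^6.

The boundary map ∂_1: C_1 → C_0 maps an edge to its endpoints' difference, ∂[p,q] = q − p. For instance
  ∂[2,4] = [4] − [2].
The resulting 5×9 matrix has rank 4, and its Smith normal form has invariant factors (1,1,1,1).

∂_2: C_2 → C_1 acts by ∂[p,q,r] = [q,r] − [p,r] + [p,q]. For instance
  ∂[1,4,5] = [4,5] − [1,5] + [1,4],
  ∂[1,3,4] = [3,4] − [1,4] + [1,3].
The 9×6 boundary matrix has rank 5 and Smith normal form diag(1,1,1,1,1).

Computing H_k = (kernel of ∂_k) / (image of ∂_{k+1}):

  H_0: rank C_0 − rank ∂_1 = 5 − 4 = 1, and the invariant factors of ∂_1 are all 1, so H_0 ≅ Z.
  H_1: rank ker ∂_1 − rank ∂_2 = (9 − 4) − 5 = 0, and the invariant factors of ∂_2 are all 1, so H_1 ≅ 0.
  H_2: rank ker ∂_2 − rank ∂_3 = (6 − 5) − 0 = 1, and there is no ∂_3, so H_2 ≅ Z.

(K is a triangulation of the 2-sphere S^2.)

H_0 = Z,  H_1 = 0,  H_2 = Z.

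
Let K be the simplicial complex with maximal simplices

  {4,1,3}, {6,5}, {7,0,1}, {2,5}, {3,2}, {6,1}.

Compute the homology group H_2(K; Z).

K has 8 vertices, 10 edges, 2 triangles.
rank ∂_2 = 2, rank ∂_3 = 0 ⇒ b_2 = 2 − 2 − 0 = 0. So H_2 = 0.

H_2 = 0.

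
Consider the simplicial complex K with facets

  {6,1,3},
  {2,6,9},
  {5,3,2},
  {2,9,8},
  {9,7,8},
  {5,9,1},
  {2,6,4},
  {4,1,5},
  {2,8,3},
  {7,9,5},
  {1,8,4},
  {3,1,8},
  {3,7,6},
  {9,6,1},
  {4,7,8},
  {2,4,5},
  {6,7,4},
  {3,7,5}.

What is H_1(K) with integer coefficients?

K has 9 vertices, 27 edges, 18 triangles.
rank ∂_1 = 8, rank ∂_2 = 17 ⇒ b_1 = 27 − 8 − 17 = 2; all invariant factors of ∂_2 are 1 so no torsion. So H_1 ≅ Z^2.

H_1 = Z^2.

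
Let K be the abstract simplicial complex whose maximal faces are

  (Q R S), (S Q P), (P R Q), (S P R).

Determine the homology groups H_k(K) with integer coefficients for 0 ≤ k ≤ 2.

H_0 ≅ Z,  H_1 = 0,  H_2 ≅ Z.

Take the total order P < Q < R < S on the vertex set. Then K (dimension 2) consists of the simplices:

  0-simplices (4): P, Q, R, S
  1-simplices (6): PQ, PR, PS, QR, QS, RS
  2-simplices (4): PQR, PQS, PRS, QRS

so the chain groups are C_0 ≅ Z^4, C_1 ≅ Z^6, C_2 ≅ Z^4.

Boundary ∂_1: C_1 → C_0 is given by ∂[p,q] = [q] − [p]. For instance
  ∂QS = S − Q.
As a 4×6 matrix over Z this has rank 3, with invariant factors (1,1,1).

The boundary map ∂_2: C_2 → C_1 sends each 2-simplex [p,q,r] to [q,r] − [p,r] + [p,q]. For instance
  ∂PRS = RS − PS + PR,
  ∂QRS = RS − QS + QR.
The 6×4 boundary matrix has rank 3 and Smith normal form diag(1,1,1).

Reading off H_k = ker ∂_k / im ∂_{k+1}:

  H_0: rank C_0 − rank ∂_1 = 4 − 3 = 1, and the invariant factors of ∂_1 are all 1, so H_0 ≅ Z.
  H_1: rank ker ∂_1 − rank ∂_2 = (6 − 3) − 3 = 0, and the invariant factors of ∂_2 are all 1, so H_1 ≅ 0.
  H_2: rank ker ∂_2 − rank ∂_3 = (4 − 3) − 0 = 1, and there is no ∂_3, so H_2 ≅ Z.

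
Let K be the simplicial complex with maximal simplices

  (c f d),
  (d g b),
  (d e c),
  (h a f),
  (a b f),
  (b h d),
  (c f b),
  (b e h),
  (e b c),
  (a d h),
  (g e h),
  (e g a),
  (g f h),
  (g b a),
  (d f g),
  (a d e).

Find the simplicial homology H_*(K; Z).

H_0 = Z,  H_1 = Z^2,  H_2 = Z.

We work with the vertex ordering a < b < c < d < e < f < g < h. The simplices of K, each written with vertices in increasing order, are:

  0-simplices (8): a, b, c, d, e, f, g, h
  1-simplices (24): ab, ad, ae, af, ag, ah, bc, bd, be, bf, bg, bh, cd, ce, cf, de, df, dg, dh, eg, eh, fg, fh, gh
  2-simplices (16): abf, abg, ade, adh, aeg, afh, bce, bcf, bdg, bdh, beh, cde, cdf, dfg, egh, fgh

giving chain groups C_0 ≅ Z^8, C_1 ≅ Z^24, C_2 ≅ Z^16.

Boundary ∂_1: C_1 → C_0 sends each edge [p,q] (with p < q) to q − p. For instance
  ∂ce = e − c.
The resulting 8×24 matrix has rank 7, and its Smith normal form has invariant factors (1,1,1,1,1,1,1).

The boundary map ∂_2: C_2 → C_1 acts by ∂[p,q,r] = [q,r] − [p,r] + [p,q]. For instance
  ∂bce = ce − be + bc,
  ∂afh = fh − ah + af.
The 24×16 boundary matrix has rank 15 and Smith normal form diag(1,1,1,1,1,1,1,1,1,1,1,1,1,1,1).

Now H_k = ker ∂_k / im ∂_{k+1}, so:

  H_0: rank C_0 − rank ∂_1 = 8 − 7 = 1, and the invariant factors of ∂_1 are all 1, so H_0 ≅ Z.
  H_1: rank ker ∂_1 − rank ∂_2 = (24 − 7) − 15 = 2, and the invariant factors of ∂_2 are all 1, so H_1 ≅ Z^2.
  H_2: rank ker ∂_2 − rank ∂_3 = (16 − 15) − 0 = 1, and there is no ∂_3, so H_2 ≅ Z.

As a check, the Euler characteristic is 8 − 24 + 16 = 0, which agrees with 1 − 2 + 1 = 0.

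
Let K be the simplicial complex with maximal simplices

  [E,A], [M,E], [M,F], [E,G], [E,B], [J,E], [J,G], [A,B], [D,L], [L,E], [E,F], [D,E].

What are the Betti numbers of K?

b_0 = 1, b_1 = 4.

Take the total order A < B < D < E < F < G < J < L < M on the vertex set. Then K (dimension 1) consists of the simplices:

  0-simplices (9): A, B, D, E, F, G, J, L, M
  1-simplices (12): AB, AE, BE, DE, DL, EF, EG, EJ, EL, EM, FM, GJ

giving chain groups C_0 ≅ Z^9, C_1 ≅ Z^12.

∂_1: C_1 → C_0 sends each edge [p,q] (with p < q) to q − p. For instance
  ∂BE = E − B.
As a 9×12 matrix over Z this has rank 8, with invariant factors (1,1,1,1,1,1,1,1).

Computing H_k = (kernel of ∂_k) / (image of ∂_{k+1}):

  H_0: rank C_0 − rank ∂_1 = 9 − 8 = 1, and the invariant factors of ∂_1 are all 1, so H_0 ≅ Z.
  H_1: rank ker ∂_1 − rank ∂_2 = (12 − 8) − 0 = 4, and there is no ∂_2, so H_1 ≅ Z^4.

(K is a triangulation of a wedge of 4 circles.)

Hence the Betti numbers are b_0 = 1, b_1 = 4.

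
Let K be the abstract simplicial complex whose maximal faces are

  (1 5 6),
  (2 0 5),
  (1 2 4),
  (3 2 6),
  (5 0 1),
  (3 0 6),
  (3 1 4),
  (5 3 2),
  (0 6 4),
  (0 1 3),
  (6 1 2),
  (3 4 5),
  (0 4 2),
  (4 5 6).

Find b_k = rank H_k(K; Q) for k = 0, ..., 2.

b_0 = 1, b_1 = 2, b_2 = 1.

Fix the vertex order 0 < 1 < 2 < 3 < 4 < 5 < 6 and write every simplex with vertices in increasing order. Then dim K = 2 and the simplices of K are:

  0-simplices (7): [0], [1], [2], [3], [4], [5], [6]
  1-simplices (21): [0,1], [0,2], [0,3], [0,4], [0,5], [0,6], [1,2], [1,3], [1,4], [1,5], [1,6], [2,3], [2,4], [2,5], [2,6], [3,4], [3,5], [3,6], [4,5], [4,6], [5,6]
  2-simplices (14): [0,1,3], [0,1,5], [0,2,4], [0,2,5], [0,3,6], [0,4,6], [1,2,4], [1,2,6], [1,3,4], [1,5,6], [2,3,5], [2,3,6], [3,4,5], [4,5,6]

so the chain groups are C_0 ≅ Z^7, C_1 ≅ Z^21, C_2 ≅ Z^14.

Boundary ∂_1: C_1 → C_0 maps an edge to its endpoints' difference, ∂[p,q] = q − p. For instance
  ∂[1,5] = [5] − [1].
This gives a 7×21 integer matrix of rank 6; reducing to Smith normal form yields diagonal entries (1,1,1,1,1,1).

Boundary ∂_2: C_2 → C_1 maps a triangle to the signed sum of its edges. For instance
  ∂[0,1,3] = [1,3] − [0,3] + [0,1],
  ∂[1,2,4] = [2,4] − [1,4] + [1,2].
This gives a 21×14 integer matrix of rank 13; reducing to Smith normal form yields diagonal entries (1,1,1,1,1,1,1,1,1,1,1,1,1).

From H_k ≅ ker(∂_k) / im(∂_{k+1}) we obtain:

  H_0: rank C_0 − rank ∂_1 = 7 − 6 = 1, and the invariant factors of ∂_1 are all 1, so H_0 ≅ Z.
  H_1: rank ker ∂_1 − rank ∂_2 = (21 − 6) − 13 = 2, and the invariant factors of ∂_2 are all 1, so H_1 ≅ Z^2.
  H_2: rank ker ∂_2 − rank ∂_3 = (14 − 13) − 0 = 1, and there is no ∂_3, so H_2 ≅ Z.

Hence the Betti numbers are b_0 = 1, b_1 = 2, b_2 = 1.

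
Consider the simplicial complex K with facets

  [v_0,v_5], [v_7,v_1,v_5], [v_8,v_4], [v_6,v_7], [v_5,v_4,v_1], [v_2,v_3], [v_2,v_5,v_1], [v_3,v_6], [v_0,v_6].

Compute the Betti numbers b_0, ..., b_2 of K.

b_0 = 1, b_1 = 2, b_2 = 0.

We work with the vertex ordering v_0 < v_1 < v_2 < v_3 < v_4 < v_5 < v_6 < v_7 < v_8. The simplices of K, each written with vertices in increasing order, are:

  0-simplices (9): [v_0], [v_1], [v_2], [v_3], [v_4], [v_5], [v_6], [v_7], [v_8]
  1-simplices (13): [v_0,v_5], [v_0,v_6], [v_1,v_2], [v_1,v_4], [v_1,v_5], [v_1,v_7], [v_2,v_3], [v_2,v_5], [v_3,v_6], [v_4,v_5], [v_4,v_8], [v_5,v_7], [v_6,v_7]
  2-simplices (3): [v_1,v_2,v_5], [v_1,v_4,v_5], [v_1,v_5,v_7]

so the chain groups are C_0 ≅ Z^9, C_1 ≅ Z^13, C_2 ≅ Z^3.

∂_1: C_1 → C_0 maps an edge to its endpoints' difference, ∂[p,q] = q − p.
As a 9×13 matrix over Z this has rank 8, with invariant factors (1,1,1,1,1,1,1,1).

The boundary map ∂_2: C_2 → C_1 maps a triangle to the signed sum of its edges. For instance
  ∂[v_1,v_4,v_5] = [v_4,v_5] − [v_1,v_5] + [v_1,v_4],
  ∂[v_1,v_5,v_7] = [v_5,v_7] − [v_1,v_7] + [v_1,v_5].
The resulting 13×3 matrix has rank 3, and its Smith normal form has invariant factors (1,1,1).

Now H_k = ker ∂_k / im ∂_{k+1}, so:

  H_0: rank C_0 − rank ∂_1 = 9 − 8 = 1, and the invariant factors of ∂_1 are all 1, so H_0 ≅ Z.
  H_1: rank ker ∂_1 − rank ∂_2 = (13 − 8) − 3 = 2, and the invariant factors of ∂_2 are all 1, so H_1 ≅ Z^2.
  H_2: rank ker ∂_2 − rank ∂_3 = (3 − 3) − 0 = 0, and there is no ∂_3, so H_2 ≅ 0.

Hence the Betti numbers are b_0 = 1, b_1 = 2, b_2 = 0.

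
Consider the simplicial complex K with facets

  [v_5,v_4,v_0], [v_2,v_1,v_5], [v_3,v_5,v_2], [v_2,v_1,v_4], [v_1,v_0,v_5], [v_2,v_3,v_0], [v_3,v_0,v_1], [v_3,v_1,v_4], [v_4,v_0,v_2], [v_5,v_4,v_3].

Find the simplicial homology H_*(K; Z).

Order the vertices as v_0 < v_1 < v_2 < v_3 < v_4 < v_5. Listing each simplex with vertices in this order, K has dimension 2 with simplices:

  0-simplices (6): [v_0], [v_1], [v_2], [v_3], [v_4], [v_5]
  1-simplices (15): (15 of them)
  2-simplices (10): [v_0,v_1,v_3], [v_0,v_1,v_5], [v_0,v_2,v_3], [v_0,v_2,v_4], [v_0,v_4,v_5], [v_1,v_2,v_4], [v_1,v_2,v_5], [v_1,v_3,v_4], [v_2,v_3,v_5], [v_3,v_4,v_5]

Hence C_0 ≅ Z^6, C_1 ≅ Z^15, C_2 ≅ Z^10.

Boundary ∂_1: C_1 → C_0 is given by ∂[p,q] = [q] − [p]. For instance
  ∂[v_1,v_4] = [v_4] − [v_1].
The 6×15 boundary matrix has rank 5 and Smith normal form diag(1,1,1,1,1).

∂_2: C_2 → C_1 sends each 2-simplex [p,q,r] to [q,r] − [p,r] + [p,q]. For instance
  ∂[v_0,v_4,v_5] = [v_4,v_5] − [v_0,v_5] + [v_0,v_4],
  ∂[v_0,v_1,v_5] = [v_1,v_5] − [v_0,v_5] + [v_0,v_1].
As a 15×10 matrix over Z this has rank 10, with invariant factors (1,1,1,1,1,1,1,1,1,2).

Now H_k = ker ∂_k / im ∂_{k+1}, so:

  H_0: rank C_0 − rank ∂_1 = 6 − 5 = 1, and the invariant factors of ∂_1 are all 1, so H_0 = Z.
  H_1: rank ker ∂_1 − rank ∂_2 = (15 − 5) − 10 = 0, and ∂_2 has invariant factor 2 > 1, so H_1 = Z/2Z.
  H_2: rank ker ∂_2 − rank ∂_3 = (10 − 10) − 0 = 0, and there is no ∂_3, so H_2 = 0.

H_0 = Z,  H_1 = Z/2Z,  H_2 = 0.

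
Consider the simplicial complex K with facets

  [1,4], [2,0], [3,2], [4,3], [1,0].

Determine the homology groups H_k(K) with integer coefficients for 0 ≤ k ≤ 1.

H_0 ≅ Z,  H_1 ≅ Z.

Take the total order 0 < 1 < 2 < 3 < 4 on the vertex set. Then K (dimension 1) consists of the simplices:

  0-simplices (5): [0], [1], [2], [3], [4]
  1-simplices (5): [0,1], [0,2], [1,4], [2,3], [3,4]

Hence C_0 ≅ Z^5, C_1 ≅ Z^5.

Boundary ∂_1: C_1 → C_0 sends each edge [p,q] (with p < q) to q − p. For instance
  ∂[2,3] = [3] − [2].
The 5×5 boundary matrix has rank 4 and Smith normal form diag(1,1,1,1).

Reading off H_k = ker ∂_k / im ∂_{k+1}:

  H_0: rank C_0 − rank ∂_1 = 5 − 4 = 1, and the invariant factors of ∂_1 are all 1, so H_0 = Z.
  H_1: rank ker ∂_1 − rank ∂_2 = (5 − 4) − 0 = 1, and there is no ∂_2, so H_1 = Z.

As a check, the Euler characteristic is 5 − 5 = 0, which agrees with 1 − 1 = 0.
(K is a triangulation of the circle S^1.)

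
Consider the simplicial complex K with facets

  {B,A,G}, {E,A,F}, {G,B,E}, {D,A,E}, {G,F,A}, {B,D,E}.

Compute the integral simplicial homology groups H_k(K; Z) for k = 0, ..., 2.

We work with the vertex ordering A < B < D < E < F < G. The simplices of K, each written with vertices in increasing order, are:

  0-simplices (6): A, B, D, E, F, G
  1-simplices (12): AB, AD, AE, AF, AG, BD, BE, BG, DE, EF, EG, FG
  2-simplices (6): ABG, ADE, AEF, AFG, BDE, BEG

giving chain groups C_0 ≅ Z^6, C_1 ≅ Z^12, C_2 ≅ Z^6.

∂_1: C_1 → C_0 maps an edge to its endpoints' difference, ∂[p,q] = q − p.
This gives a 6×12 integer matrix of rank 5; reducing to Smith normal form yields diagonal entries (1,1,1,1,1).

Boundary ∂_2: C_2 → C_1 acts by ∂[p,q,r] = [q,r] − [p,r] + [p,q]. For instance
  ∂ABG = BG − AG + AB,
  ∂BDE = DE − BE + BD.
The resulting 12×6 matrix has rank 6, and its Smith normal form has invariant factors (1,1,1,1,1,1).

Reading off H_k = ker ∂_k / im ∂_{k+1}:

  H_0: rank C_0 − rank ∂_1 = 6 − 5 = 1, and the invariant factors of ∂_1 are all 1, so H_0 = Z.
  H_1: rank ker ∂_1 − rank ∂_2 = (12 − 5) − 6 = 1, and the invariant factors of ∂_2 are all 1, so H_1 = Z.
  H_2: rank ker ∂_2 − rank ∂_3 = (6 − 6) − 0 = 0, and there is no ∂_3, so H_2 = 0.

H_0 ≅ Z,  H_1 ≅ Z,  H_2 = 0.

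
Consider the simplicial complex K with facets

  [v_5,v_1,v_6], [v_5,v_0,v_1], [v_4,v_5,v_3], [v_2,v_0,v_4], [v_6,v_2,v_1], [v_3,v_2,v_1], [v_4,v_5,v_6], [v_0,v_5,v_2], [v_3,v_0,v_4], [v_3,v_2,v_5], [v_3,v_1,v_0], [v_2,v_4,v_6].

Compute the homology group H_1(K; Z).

H_1 = Z/2.

Take the total order v_0 < v_1 < v_2 < v_3 < v_4 < v_5 < v_6 on the vertex set. Then K (dimension 2) consists of the simplices:

  0-simplices (7): [v_0], [v_1], [v_2], [v_3], [v_4], [v_5], [v_6]
  1-simplices (18): (18 of them)
  2-simplices (12): (12 of them)

giving chain groups C_0 ≅ Z^7, C_1 ≅ Z^18, C_2 ≅ Z^12.

The boundary map ∂_1: C_1 → C_0 is given by ∂[p,q] = [q] − [p]. For instance
  ∂[v_4,v_6] = [v_6] − [v_4].
The resulting 7×18 matrix has rank 6, and its Smith normal form has invariant factors (1,1,1,1,1,1).

Boundary ∂_2: C_2 → C_1 maps a triangle to the signed sum of its edges. For instance
  ∂[v_0,v_3,v_4] = [v_3,v_4] − [v_0,v_4] + [v_0,v_3],
  ∂[v_1,v_2,v_3] = [v_2,v_3] − [v_1,v_3] + [v_1,v_2].
As a 18×12 matrix over Z this has rank 12, with invariant factors (1,1,1,1,1,1,1,1,1,1,1,2).

Reading off H_k = ker ∂_k / im ∂_{k+1}:

  H_1: rank ker ∂_1 − rank ∂_2 = (18 − 6) − 12 = 0, and ∂_2 has invariant factor 2 > 1, so H_1 = Z/2.

(K is a triangulation of the real projective plane RP^2.)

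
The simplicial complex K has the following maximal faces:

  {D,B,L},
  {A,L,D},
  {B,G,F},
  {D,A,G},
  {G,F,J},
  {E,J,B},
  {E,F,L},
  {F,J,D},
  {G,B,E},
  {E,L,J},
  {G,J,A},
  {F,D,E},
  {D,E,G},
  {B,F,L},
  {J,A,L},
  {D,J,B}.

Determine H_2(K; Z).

K has 8 vertices, 24 edges, 16 triangles.
rank ∂_2 = 15, rank ∂_3 = 0 ⇒ b_2 = 16 − 15 − 0 = 1. So H_2 = Z.

H_2 = Z.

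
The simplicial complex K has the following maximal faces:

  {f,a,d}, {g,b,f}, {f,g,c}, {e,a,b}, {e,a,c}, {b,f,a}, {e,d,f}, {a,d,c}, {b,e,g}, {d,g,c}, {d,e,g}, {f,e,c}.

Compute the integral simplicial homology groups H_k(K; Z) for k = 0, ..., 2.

H_0 ≅ Z,  H_1 ≅ Z/2,  H_2 = 0.

Fix the vertex order a < b < c < d < e < f < g and write every simplex with vertices in increasing order. Then dim K = 2 and the simplices of K are:

  0-simplices (7): a, b, c, d, e, f, g
  1-simplices (18): ab, ac, ad, ae, af, be, bf, bg, cd, ce, cf, cg, de, df, dg, ef, eg, fg
  2-simplices (12): abe, abf, acd, ace, adf, beg, bfg, cdg, cef, cfg, def, deg

so the chain groups are C_0 ≅ Z^7, C_1 ≅ Z^18, C_2 ≅ Z^12.

Boundary ∂_1: C_1 → C_0 is given by ∂[p,q] = [q] − [p].
The resulting 7×18 matrix has rank 6, and its Smith normal form has invariant factors (1,1,1,1,1,1).

The boundary map ∂_2: C_2 → C_1 acts by ∂[p,q,r] = [q,r] − [p,r] + [p,q]. For instance
  ∂acd = cd − ad + ac,
  ∂bfg = fg − bg + bf.
This gives a 18×12 integer matrix of rank 12; reducing to Smith normal form yields diagonal entries (1,1,1,1,1,1,1,1,1,1,1,2).

Reading off H_k = ker ∂_k / im ∂_{k+1}:

  H_0: rank C_0 − rank ∂_1 = 7 − 6 = 1, and the invariant factors of ∂_1 are all 1, so H_0 ≅ Z.
  H_1: rank ker ∂_1 − rank ∂_2 = (18 − 6) − 12 = 0, and ∂_2 has invariant factor 2 > 1, so H_1 ≅ Z/2.
  H_2: rank ker ∂_2 − rank ∂_3 = (12 − 12) − 0 = 0, and there is no ∂_3, so H_2 ≅ 0.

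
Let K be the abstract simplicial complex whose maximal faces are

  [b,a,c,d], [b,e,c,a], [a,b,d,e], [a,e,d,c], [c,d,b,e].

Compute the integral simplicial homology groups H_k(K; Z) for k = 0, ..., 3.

Fix the vertex order a < b < c < d < e and write every simplex with vertices in increasing order. Then dim K = 3 and the simplices of K are:

  0-simplices (5): a, b, c, d, e
  1-simplices (10): ab, ac, ad, ae, bc, bd, be, cd, ce, de
  2-simplices (10): abc, abd, abe, acd, ace, ade, bcd, bce, bde, cde
  3-simplices (5): abcd, abce, abde, acde, bcde

so the chain groups are C_0 ≅ Z^5, C_1 ≅ Z^10, C_2 ≅ Z^10, C_3 ≅ Z^5.

∂_1: C_1 → C_0 maps an edge to its endpoints' difference, ∂[p,q] = q − p.
The resulting 5×10 matrix has rank 4, and its Smith normal form has invariant factors (1,1,1,1).

∂_2: C_2 → C_1 sends each 2-simplex [p,q,r] to [q,r] − [p,r] + [p,q]. For instance
  ∂abe = be − ae + ab,
  ∂bde = de − be + bd.
This gives a 10×10 integer matrix of rank 6; reducing to Smith normal form yields diagonal entries (1,1,1,1,1,1).

The boundary map ∂_3: C_3 → C_2 sends each 3-simplex σ to the alternating sum Σ_i (−1)^i (σ with its i-th vertex removed). For instance
  ∂bcde = cde − bde + bce − bcd,
  ∂abce = bce − ace + abe − abc.
The 10×5 boundary matrix has rank 4 and Smith normal form diag(1,1,1,1).

Reading off H_k = ker ∂_k / im ∂_{k+1}:

  H_0: rank C_0 − rank ∂_1 = 5 − 4 = 1, and the invariant factors of ∂_1 are all 1, so H_0 = Z.
  H_1: rank ker ∂_1 − rank ∂_2 = (10 − 4) − 6 = 0, and the invariant factors of ∂_2 are all 1, so H_1 = 0.
  H_2: rank ker ∂_2 − rank ∂_3 = (10 − 6) − 4 = 0, and the invariant factors of ∂_3 are all 1, so H_2 = 0.
  H_3: rank ker ∂_3 − rank ∂_4 = (5 − 4) − 0 = 1, and there is no ∂_4, so H_3 = Z.

As a check, the Euler characteristic is 5 − 10 + 10 − 5 = 0, which agrees with 1 − 0 + 0 − 1 = 0.
(K is a triangulation of the 3-sphere S^3.)

H_0 = Z,  H_1 = 0,  H_2 = 0,  H_3 = Z.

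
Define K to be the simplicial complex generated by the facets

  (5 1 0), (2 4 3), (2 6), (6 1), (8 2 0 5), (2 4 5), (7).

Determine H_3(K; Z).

Fix the vertex order 0 < 1 < 2 < 3 < 4 < 5 < 6 < 7 < 8 and write every simplex with vertices in increasing order. Then dim K = 3 and the simplices of K are:

  0-simplices (9): [0], [1], [2], [3], [4], [5], [6], [7], [8]
  1-simplices (14): [0,1], [0,2], [0,5], [0,8], [1,5], [1,6], [2,3], [2,4], [2,5], [2,6], [2,8], [3,4], [4,5], [5,8]
  2-simplices (7): [0,1,5], [0,2,5], [0,2,8], [0,5,8], [2,3,4], [2,4,5], [2,5,8]
  3-simplices (1): [0,2,5,8]

giving chain groups C_0 ≅ Z^9, C_1 ≅ Z^14, C_2 ≅ Z^7, C_3 ≅ Z^1.

Boundary ∂_1: C_1 → C_0 sends each edge [p,q] (with p < q) to q − p.
As a 9×14 matrix over Z this has rank 7, with invariant factors (1,1,1,1,1,1,1).

∂_2: C_2 → C_1 sends each 2-simplex [p,q,r] to [q,r] − [p,r] + [p,q]. For instance
  ∂[0,5,8] = [5,8] − [0,8] + [0,5],
  ∂[2,3,4] = [3,4] − [2,4] + [2,3].
The resulting 14×7 matrix has rank 6, and its Smith normal form has invariant factors (1,1,1,1,1,1).

∂_3: C_3 → C_2 sends each 3-simplex σ to the alternating sum Σ_i (−1)^i (σ with its i-th vertex removed). For instance
  ∂[0,2,5,8] = [2,5,8] − [0,5,8] + [0,2,8] − [0,2,5].
As a 7×1 matrix over Z this has rank 1, with invariant factors (1).

Now H_k = ker ∂_k / im ∂_{k+1}, so:

  H_3: rank ker ∂_3 − rank ∂_4 = (1 − 1) − 0 = 0, and there is no ∂_4, so H_3 = 0.

H_3 = 0.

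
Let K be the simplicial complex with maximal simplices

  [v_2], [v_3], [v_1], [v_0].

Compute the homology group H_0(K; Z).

H_0 ≅ Z^4.

Fix the vertex order v_0 < v_1 < v_2 < v_3 and write every simplex with vertices in increasing order. Then dim K = 0 and the simplices of K are:

  0-simplices (4): [v_0], [v_1], [v_2], [v_3]

giving chain groups C_0 ≅ Z^4.

Now H_k = ker ∂_k / im ∂_{k+1}, so:

  H_0: rank C_0 − rank ∂_1 = 4 − 0 = 4, and there is no ∂_1, so H_0 = Z^4.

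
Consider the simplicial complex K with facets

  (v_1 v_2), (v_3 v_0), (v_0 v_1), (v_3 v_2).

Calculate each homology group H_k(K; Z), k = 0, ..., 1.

K has 4 vertices, 4 edges.
rank ∂_0 = 0, rank ∂_1 = 3 ⇒ b_0 = 4 − 0 − 3 = 1; all invariant factors of ∂_1 are 1 so no torsion. So H_0 ≅ Z.
rank ∂_1 = 3, rank ∂_2 = 0 ⇒ b_1 = 4 − 3 − 0 = 1. So H_1 ≅ Z.

H_0 ≅ Z,  H_1 ≅ Z.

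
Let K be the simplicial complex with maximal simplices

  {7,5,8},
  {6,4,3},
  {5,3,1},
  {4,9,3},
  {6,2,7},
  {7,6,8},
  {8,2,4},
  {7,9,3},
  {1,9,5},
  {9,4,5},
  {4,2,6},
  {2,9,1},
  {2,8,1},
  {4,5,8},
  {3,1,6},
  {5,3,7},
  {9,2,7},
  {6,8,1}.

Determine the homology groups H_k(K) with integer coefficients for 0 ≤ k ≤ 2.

H_0 = Z,  H_1 = Z ⊕ Z/2,  H_2 = 0.

We work with the vertex ordering 1 < 2 < 3 < 4 < 5 < 6 < 7 < 8 < 9. The simplices of K, each written with vertices in increasing order, are:

  0-simplices (9): [1], [2], [3], [4], [5], [6], [7], [8], [9]
  1-simplices (27): (27 of them)
  2-simplices (18): [1,2,8], [1,2,9], [1,3,5], [1,3,6], [1,5,9], [1,6,8], [2,4,6], [2,4,8], [2,6,7], [2,7,9], [3,4,6], [3,4,9], [3,5,7], [3,7,9], [4,5,8], [4,5,9], [5,7,8], [6,7,8]

giving chain groups C_0 ≅ Z^9, C_1 ≅ Z^27, C_2 ≅ Z^18.

The boundary map ∂_1: C_1 → C_0 sends each edge [p,q] (with p < q) to q − p. For instance
  ∂[1,9] = [9] − [1].
The 9×27 boundary matrix has rank 8 and Smith normal form diag(1,1,1,1,1,1,1,1).

The boundary map ∂_2: C_2 → C_1 sends each 2-simplex [p,q,r] to [q,r] − [p,r] + [p,q]. For instance
  ∂[1,6,8] = [6,8] − [1,8] + [1,6],
  ∂[1,3,6] = [3,6] − [1,6] + [1,3].
The 27×18 boundary matrix has rank 18 and Smith normal form diag(1,1,1,1,1,1,1,1,1,1,1,1,1,1,1,1,1,2).

Now H_k = ker ∂_k / im ∂_{k+1}, so:

  H_0: rank C_0 − rank ∂_1 = 9 − 8 = 1, and the invariant factors of ∂_1 are all 1, so H_0 ≅ Z.
  H_1: rank ker ∂_1 − rank ∂_2 = (27 − 8) − 18 = 1, and ∂_2 has invariant factor 2 > 1, so H_1 ≅ Z ⊕ Z/2.
  H_2: rank ker ∂_2 − rank ∂_3 = (18 − 18) − 0 = 0, and there is no ∂_3, so H_2 ≅ 0.

(K is a triangulation of the Klein bottle.)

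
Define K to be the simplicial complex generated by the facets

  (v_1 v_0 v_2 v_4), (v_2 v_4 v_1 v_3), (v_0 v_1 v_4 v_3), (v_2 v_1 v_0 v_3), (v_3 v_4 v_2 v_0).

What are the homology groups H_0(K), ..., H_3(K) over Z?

We work with the vertex ordering v_0 < v_1 < v_2 < v_3 < v_4. The simplices of K, each written with vertices in increasing order, are:

  0-simplices (5): [v_0], [v_1], [v_2], [v_3], [v_4]
  1-simplices (10): [v_0,v_1], [v_0,v_2], [v_0,v_3], [v_0,v_4], [v_1,v_2], [v_1,v_3], [v_1,v_4], [v_2,v_3], [v_2,v_4], [v_3,v_4]
  2-simplices (10): [v_0,v_1,v_2], [v_0,v_1,v_3], [v_0,v_1,v_4], [v_0,v_2,v_3], [v_0,v_2,v_4], [v_0,v_3,v_4], [v_1,v_2,v_3], [v_1,v_2,v_4], [v_1,v_3,v_4], [v_2,v_3,v_4]
  3-simplices (5): [v_0,v_1,v_2,v_3], [v_0,v_1,v_2,v_4], [v_0,v_1,v_3,v_4], [v_0,v_2,v_3,v_4], [v_1,v_2,v_3,v_4]

so the chain groups are C_0 ≅ Z^5, C_1 ≅ Z^10, C_2 ≅ Z^10, C_3 ≅ Z^5.

The boundary map ∂_1: C_1 → C_0 is given by ∂[p,q] = [q] − [p]. For instance
  ∂[v_2,v_4] = [v_4] − [v_2].
The 5×10 boundary matrix has rank 4 and Smith normal form diag(1,1,1,1).

Boundary ∂_2: C_2 → C_1 maps a triangle to the signed sum of its edges. For instance
  ∂[v_1,v_3,v_4] = [v_3,v_4] − [v_1,v_4] + [v_1,v_3],
  ∂[v_0,v_3,v_4] = [v_3,v_4] − [v_0,v_4] + [v_0,v_3].
As a 10×10 matrix over Z this has rank 6, with invariant factors (1,1,1,1,1,1).

Boundary ∂_3: C_3 → C_2 sends each 3-simplex σ to the alternating sum Σ_i (−1)^i (σ with its i-th vertex removed). For instance
  ∂[v_0,v_1,v_3,v_4] = [v_1,v_3,v_4] − [v_0,v_3,v_4] + [v_0,v_1,v_4] − [v_0,v_1,v_3],
  ∂[v_0,v_2,v_3,v_4] = [v_2,v_3,v_4] − [v_0,v_3,v_4] + [v_0,v_2,v_4] − [v_0,v_2,v_3].
The resulting 10×5 matrix has rank 4, and its Smith normal form has invariant factors (1,1,1,1).

Reading off H_k = ker ∂_k / im ∂_{k+1}:

  H_0: rank C_0 − rank ∂_1 = 5 − 4 = 1, and the invariant factors of ∂_1 are all 1, so H_0 ≅ Z.
  H_1: rank ker ∂_1 − rank ∂_2 = (10 − 4) − 6 = 0, and the invariant factors of ∂_2 are all 1, so H_1 ≅ 0.
  H_2: rank ker ∂_2 − rank ∂_3 = (10 − 6) − 4 = 0, and the invariant factors of ∂_3 are all 1, so H_2 ≅ 0.
  H_3: rank ker ∂_3 − rank ∂_4 = (5 − 4) − 0 = 1, and there is no ∂_4, so H_3 ≅ Z.

(K is a triangulation of the 3-sphere S^3.)

H_0 ≅ Z,  H_1 = 0,  H_2 = 0,  H_3 ≅ Z.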